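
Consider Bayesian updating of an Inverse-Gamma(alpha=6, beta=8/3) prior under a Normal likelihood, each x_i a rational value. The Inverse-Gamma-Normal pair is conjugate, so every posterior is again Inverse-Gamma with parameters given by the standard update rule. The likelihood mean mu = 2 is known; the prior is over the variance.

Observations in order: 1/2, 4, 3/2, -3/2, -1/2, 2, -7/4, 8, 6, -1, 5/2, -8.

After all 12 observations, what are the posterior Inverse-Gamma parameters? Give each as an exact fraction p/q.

alpha=12, beta=9871/96

obs 1: x=1/2 → posterior Inverse-Gamma(13/2, 91/24)
obs 2: x=4 → posterior Inverse-Gamma(7, 139/24)
obs 3: x=3/2 → posterior Inverse-Gamma(15/2, 71/12)
obs 4: x=-3/2 → posterior Inverse-Gamma(8, 289/24)
obs 5: x=-1/2 → posterior Inverse-Gamma(17/2, 91/6)
obs 6: x=2 → posterior Inverse-Gamma(9, 91/6)
obs 7: x=-7/4 → posterior Inverse-Gamma(19/2, 2131/96)
obs 8: x=8 → posterior Inverse-Gamma(10, 3859/96)
obs 9: x=6 → posterior Inverse-Gamma(21/2, 4627/96)
obs 10: x=-1 → posterior Inverse-Gamma(11, 5059/96)
obs 11: x=5/2 → posterior Inverse-Gamma(23/2, 5071/96)
obs 12: x=-8 → posterior Inverse-Gamma(12, 9871/96)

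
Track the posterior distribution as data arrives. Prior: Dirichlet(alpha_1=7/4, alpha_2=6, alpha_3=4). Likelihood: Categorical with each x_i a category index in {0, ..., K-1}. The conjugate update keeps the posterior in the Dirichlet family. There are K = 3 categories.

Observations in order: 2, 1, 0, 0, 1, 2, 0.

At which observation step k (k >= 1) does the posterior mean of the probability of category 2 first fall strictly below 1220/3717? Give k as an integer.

obs 1: x=2 → posterior Dirichlet(7/4, 6, 5)
obs 2: x=1 → posterior Dirichlet(7/4, 7, 5)
obs 3: x=0 → posterior Dirichlet(11/4, 7, 5)
obs 4: x=0 → posterior Dirichlet(15/4, 7, 5)
obs 5: x=1 → posterior Dirichlet(15/4, 8, 5)
obs 6: x=2 → posterior Dirichlet(15/4, 8, 6)
obs 7: x=0 → posterior Dirichlet(19/4, 8, 6)

k = 4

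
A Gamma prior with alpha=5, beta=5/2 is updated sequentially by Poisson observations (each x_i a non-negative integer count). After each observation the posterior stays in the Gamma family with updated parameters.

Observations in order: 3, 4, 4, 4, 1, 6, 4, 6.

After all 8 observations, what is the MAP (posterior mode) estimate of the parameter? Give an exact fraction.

24/7

obs 1: x=3 → posterior Gamma(8, 7/2)
obs 2: x=4 → posterior Gamma(12, 9/2)
obs 3: x=4 → posterior Gamma(16, 11/2)
obs 4: x=4 → posterior Gamma(20, 13/2)
obs 5: x=1 → posterior Gamma(21, 15/2)
obs 6: x=6 → posterior Gamma(27, 17/2)
obs 7: x=4 → posterior Gamma(31, 19/2)
obs 8: x=6 → posterior Gamma(37, 21/2)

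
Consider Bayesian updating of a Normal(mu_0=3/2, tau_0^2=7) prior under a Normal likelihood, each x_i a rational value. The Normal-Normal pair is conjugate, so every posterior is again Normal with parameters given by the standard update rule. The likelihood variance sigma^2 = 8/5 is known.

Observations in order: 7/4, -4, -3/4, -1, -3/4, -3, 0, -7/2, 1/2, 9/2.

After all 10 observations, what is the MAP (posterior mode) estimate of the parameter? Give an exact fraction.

-827/1432

obs 1: x=7/4 → posterior Normal(293/172, 56/43)
obs 2: x=-4 → posterior Normal(-89/104, 28/39)
obs 3: x=-3/4 → posterior Normal(-93/113, 56/113)
obs 4: x=-1 → posterior Normal(-32/37, 14/37)
obs 5: x=-3/4 → posterior Normal(-617/732, 56/183)
obs 6: x=-3 → posterior Normal(-1037/872, 28/109)
obs 7: x=0 → posterior Normal(-1037/1012, 56/253)
obs 8: x=-7/2 → posterior Normal(-509/384, 7/36)
obs 9: x=1/2 → posterior Normal(-1457/1292, 56/323)
obs 10: x=9/2 → posterior Normal(-827/1432, 28/179)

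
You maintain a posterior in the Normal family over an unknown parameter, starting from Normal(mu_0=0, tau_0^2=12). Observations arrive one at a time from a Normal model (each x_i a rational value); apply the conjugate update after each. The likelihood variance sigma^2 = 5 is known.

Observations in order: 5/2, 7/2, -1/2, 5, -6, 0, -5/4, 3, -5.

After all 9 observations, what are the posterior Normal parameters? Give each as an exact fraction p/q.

mu_0=15/113, tau_0^2=60/113

obs 1: x=5/2 → posterior Normal(30/17, 60/17)
obs 2: x=7/2 → posterior Normal(72/29, 60/29)
obs 3: x=-1/2 → posterior Normal(66/41, 60/41)
obs 4: x=5 → posterior Normal(126/53, 60/53)
obs 5: x=-6 → posterior Normal(54/65, 12/13)
obs 6: x=0 → posterior Normal(54/77, 60/77)
obs 7: x=-5/4 → posterior Normal(39/89, 60/89)
obs 8: x=3 → posterior Normal(75/101, 60/101)
obs 9: x=-5 → posterior Normal(15/113, 60/113)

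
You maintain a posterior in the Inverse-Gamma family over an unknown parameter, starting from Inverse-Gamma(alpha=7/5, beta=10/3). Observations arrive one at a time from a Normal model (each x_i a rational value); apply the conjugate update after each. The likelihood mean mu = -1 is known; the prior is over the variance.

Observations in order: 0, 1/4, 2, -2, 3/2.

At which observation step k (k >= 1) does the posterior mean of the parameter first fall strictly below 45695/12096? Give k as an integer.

k = 2

obs 1: x=0 → posterior Inverse-Gamma(19/10, 23/6)
obs 2: x=1/4 → posterior Inverse-Gamma(12/5, 443/96)
obs 3: x=2 → posterior Inverse-Gamma(29/10, 875/96)
obs 4: x=-2 → posterior Inverse-Gamma(17/5, 923/96)
obs 5: x=3/2 → posterior Inverse-Gamma(39/10, 1223/96)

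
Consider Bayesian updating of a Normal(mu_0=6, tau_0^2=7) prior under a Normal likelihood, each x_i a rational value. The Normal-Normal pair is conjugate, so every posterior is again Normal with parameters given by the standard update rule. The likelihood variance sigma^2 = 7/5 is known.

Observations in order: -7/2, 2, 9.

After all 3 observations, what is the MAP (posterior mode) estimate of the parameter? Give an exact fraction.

obs 1: x=-7/2 → posterior Normal(-23/12, 7/6)
obs 2: x=2 → posterior Normal(-3/22, 7/11)
obs 3: x=9 → posterior Normal(87/32, 7/16)

87/32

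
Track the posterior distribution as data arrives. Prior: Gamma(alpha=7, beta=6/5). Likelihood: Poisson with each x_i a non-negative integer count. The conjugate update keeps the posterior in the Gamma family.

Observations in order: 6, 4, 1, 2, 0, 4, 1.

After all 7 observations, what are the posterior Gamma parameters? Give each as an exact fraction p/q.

obs 1: x=6 → posterior Gamma(13, 11/5)
obs 2: x=4 → posterior Gamma(17, 16/5)
obs 3: x=1 → posterior Gamma(18, 21/5)
obs 4: x=2 → posterior Gamma(20, 26/5)
obs 5: x=0 → posterior Gamma(20, 31/5)
obs 6: x=4 → posterior Gamma(24, 36/5)
obs 7: x=1 → posterior Gamma(25, 41/5)

alpha=25, beta=41/5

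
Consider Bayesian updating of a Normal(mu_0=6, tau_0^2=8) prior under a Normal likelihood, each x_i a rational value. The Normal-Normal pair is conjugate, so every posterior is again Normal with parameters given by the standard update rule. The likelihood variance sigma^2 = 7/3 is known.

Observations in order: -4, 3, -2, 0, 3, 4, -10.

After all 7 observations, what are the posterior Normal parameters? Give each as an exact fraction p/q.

obs 1: x=-4 → posterior Normal(-54/31, 56/31)
obs 2: x=3 → posterior Normal(18/55, 56/55)
obs 3: x=-2 → posterior Normal(-30/79, 56/79)
obs 4: x=0 → posterior Normal(-30/103, 56/103)
obs 5: x=3 → posterior Normal(42/127, 56/127)
obs 6: x=4 → posterior Normal(138/151, 56/151)
obs 7: x=-10 → posterior Normal(-102/175, 8/25)

mu_0=-102/175, tau_0^2=8/25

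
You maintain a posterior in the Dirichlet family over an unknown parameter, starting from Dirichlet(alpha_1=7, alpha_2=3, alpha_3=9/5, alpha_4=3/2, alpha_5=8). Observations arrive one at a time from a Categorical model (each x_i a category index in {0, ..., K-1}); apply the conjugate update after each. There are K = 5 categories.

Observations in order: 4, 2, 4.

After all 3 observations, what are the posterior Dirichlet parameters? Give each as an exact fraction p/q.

obs 1: x=4 → posterior Dirichlet(7, 3, 9/5, 3/2, 9)
obs 2: x=2 → posterior Dirichlet(7, 3, 14/5, 3/2, 9)
obs 3: x=4 → posterior Dirichlet(7, 3, 14/5, 3/2, 10)

alpha_1=7, alpha_2=3, alpha_3=14/5, alpha_4=3/2, alpha_5=10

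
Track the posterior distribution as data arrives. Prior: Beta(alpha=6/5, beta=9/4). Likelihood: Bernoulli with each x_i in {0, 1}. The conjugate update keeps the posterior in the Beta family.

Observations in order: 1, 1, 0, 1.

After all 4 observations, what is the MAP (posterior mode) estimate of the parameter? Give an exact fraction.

64/109

obs 1: x=1 → posterior Beta(11/5, 9/4)
obs 2: x=1 → posterior Beta(16/5, 9/4)
obs 3: x=0 → posterior Beta(16/5, 13/4)
obs 4: x=1 → posterior Beta(21/5, 13/4)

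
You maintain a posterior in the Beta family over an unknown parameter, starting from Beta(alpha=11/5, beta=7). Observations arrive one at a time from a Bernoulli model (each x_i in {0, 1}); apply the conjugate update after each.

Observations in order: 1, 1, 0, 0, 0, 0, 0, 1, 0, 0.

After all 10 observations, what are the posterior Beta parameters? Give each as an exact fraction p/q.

alpha=26/5, beta=14

obs 1: x=1 → posterior Beta(16/5, 7)
obs 2: x=1 → posterior Beta(21/5, 7)
obs 3: x=0 → posterior Beta(21/5, 8)
obs 4: x=0 → posterior Beta(21/5, 9)
obs 5: x=0 → posterior Beta(21/5, 10)
obs 6: x=0 → posterior Beta(21/5, 11)
obs 7: x=0 → posterior Beta(21/5, 12)
obs 8: x=1 → posterior Beta(26/5, 12)
obs 9: x=0 → posterior Beta(26/5, 13)
obs 10: x=0 → posterior Beta(26/5, 14)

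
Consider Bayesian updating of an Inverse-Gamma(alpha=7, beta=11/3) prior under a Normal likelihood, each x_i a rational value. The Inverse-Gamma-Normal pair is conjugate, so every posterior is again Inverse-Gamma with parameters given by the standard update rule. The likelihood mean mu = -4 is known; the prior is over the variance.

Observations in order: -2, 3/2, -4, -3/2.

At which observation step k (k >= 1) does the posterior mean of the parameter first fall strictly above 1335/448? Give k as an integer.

k = 4

obs 1: x=-2 → posterior Inverse-Gamma(15/2, 17/3)
obs 2: x=3/2 → posterior Inverse-Gamma(8, 499/24)
obs 3: x=-4 → posterior Inverse-Gamma(17/2, 499/24)
obs 4: x=-3/2 → posterior Inverse-Gamma(9, 287/12)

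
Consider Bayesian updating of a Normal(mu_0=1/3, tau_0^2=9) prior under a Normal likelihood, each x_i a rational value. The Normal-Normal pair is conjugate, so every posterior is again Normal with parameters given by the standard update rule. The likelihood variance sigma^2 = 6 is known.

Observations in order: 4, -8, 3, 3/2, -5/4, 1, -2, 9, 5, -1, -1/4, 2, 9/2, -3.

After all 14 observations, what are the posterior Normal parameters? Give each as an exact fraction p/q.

obs 1: x=4 → posterior Normal(38/15, 18/5)
obs 2: x=-8 → posterior Normal(-17/12, 9/4)
obs 3: x=3 → posterior Normal(-7/33, 18/11)
obs 4: x=3/2 → posterior Normal(13/84, 9/7)
obs 5: x=-5/4 → posterior Normal(-19/204, 18/17)
obs 6: x=1 → posterior Normal(17/240, 9/10)
obs 7: x=-2 → posterior Normal(-55/276, 18/23)
obs 8: x=9 → posterior Normal(269/312, 9/13)
obs 9: x=5 → posterior Normal(449/348, 18/29)
obs 10: x=-1 → posterior Normal(413/384, 9/16)
obs 11: x=-1/4 → posterior Normal(101/105, 18/35)
obs 12: x=2 → posterior Normal(119/114, 9/19)
obs 13: x=9/2 → posterior Normal(319/246, 18/41)
obs 14: x=-3 → posterior Normal(265/264, 9/22)

mu_0=265/264, tau_0^2=9/22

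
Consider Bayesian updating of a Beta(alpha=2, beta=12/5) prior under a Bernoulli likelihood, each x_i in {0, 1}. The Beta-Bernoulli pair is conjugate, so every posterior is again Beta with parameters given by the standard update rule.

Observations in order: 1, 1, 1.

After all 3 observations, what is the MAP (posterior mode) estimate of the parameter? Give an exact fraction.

20/27

obs 1: x=1 → posterior Beta(3, 12/5)
obs 2: x=1 → posterior Beta(4, 12/5)
obs 3: x=1 → posterior Beta(5, 12/5)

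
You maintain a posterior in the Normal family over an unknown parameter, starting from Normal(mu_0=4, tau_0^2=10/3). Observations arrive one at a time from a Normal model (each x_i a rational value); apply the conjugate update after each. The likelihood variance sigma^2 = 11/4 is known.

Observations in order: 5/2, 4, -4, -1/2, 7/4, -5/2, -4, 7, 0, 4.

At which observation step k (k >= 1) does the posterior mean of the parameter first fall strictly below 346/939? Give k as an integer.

obs 1: x=5/2 → posterior Normal(232/73, 110/73)
obs 2: x=4 → posterior Normal(392/113, 110/113)
obs 3: x=-4 → posterior Normal(232/153, 110/153)
obs 4: x=-1/2 → posterior Normal(212/193, 110/193)
obs 5: x=7/4 → posterior Normal(282/233, 110/233)
obs 6: x=-5/2 → posterior Normal(2/3, 110/273)
obs 7: x=-4 → posterior Normal(22/313, 110/313)
obs 8: x=7 → posterior Normal(302/353, 110/353)
obs 9: x=0 → posterior Normal(302/393, 110/393)
obs 10: x=4 → posterior Normal(462/433, 110/433)

k = 7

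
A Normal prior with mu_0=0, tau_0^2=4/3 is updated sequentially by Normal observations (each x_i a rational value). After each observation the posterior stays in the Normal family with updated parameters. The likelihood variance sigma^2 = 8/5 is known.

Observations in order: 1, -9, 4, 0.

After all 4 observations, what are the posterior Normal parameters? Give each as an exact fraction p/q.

obs 1: x=1 → posterior Normal(5/11, 8/11)
obs 2: x=-9 → posterior Normal(-5/2, 1/2)
obs 3: x=4 → posterior Normal(-20/21, 8/21)
obs 4: x=0 → posterior Normal(-10/13, 4/13)

mu_0=-10/13, tau_0^2=4/13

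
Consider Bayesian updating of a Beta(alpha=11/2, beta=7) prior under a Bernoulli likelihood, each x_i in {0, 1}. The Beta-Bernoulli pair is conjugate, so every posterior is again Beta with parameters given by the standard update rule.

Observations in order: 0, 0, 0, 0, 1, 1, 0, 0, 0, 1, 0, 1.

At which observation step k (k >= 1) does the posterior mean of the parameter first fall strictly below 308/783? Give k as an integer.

k = 2

obs 1: x=0 → posterior Beta(11/2, 8)
obs 2: x=0 → posterior Beta(11/2, 9)
obs 3: x=0 → posterior Beta(11/2, 10)
obs 4: x=0 → posterior Beta(11/2, 11)
obs 5: x=1 → posterior Beta(13/2, 11)
obs 6: x=1 → posterior Beta(15/2, 11)
obs 7: x=0 → posterior Beta(15/2, 12)
obs 8: x=0 → posterior Beta(15/2, 13)
obs 9: x=0 → posterior Beta(15/2, 14)
obs 10: x=1 → posterior Beta(17/2, 14)
obs 11: x=0 → posterior Beta(17/2, 15)
obs 12: x=1 → posterior Beta(19/2, 15)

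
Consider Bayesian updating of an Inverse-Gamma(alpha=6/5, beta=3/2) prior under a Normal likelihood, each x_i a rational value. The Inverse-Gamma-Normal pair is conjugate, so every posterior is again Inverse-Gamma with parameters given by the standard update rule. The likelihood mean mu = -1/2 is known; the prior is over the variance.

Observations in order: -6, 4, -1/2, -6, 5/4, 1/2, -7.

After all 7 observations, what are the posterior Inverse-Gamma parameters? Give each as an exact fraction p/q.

alpha=47/10, beta=2081/32

obs 1: x=-6 → posterior Inverse-Gamma(17/10, 133/8)
obs 2: x=4 → posterior Inverse-Gamma(11/5, 107/4)
obs 3: x=-1/2 → posterior Inverse-Gamma(27/10, 107/4)
obs 4: x=-6 → posterior Inverse-Gamma(16/5, 335/8)
obs 5: x=5/4 → posterior Inverse-Gamma(37/10, 1389/32)
obs 6: x=1/2 → posterior Inverse-Gamma(21/5, 1405/32)
obs 7: x=-7 → posterior Inverse-Gamma(47/10, 2081/32)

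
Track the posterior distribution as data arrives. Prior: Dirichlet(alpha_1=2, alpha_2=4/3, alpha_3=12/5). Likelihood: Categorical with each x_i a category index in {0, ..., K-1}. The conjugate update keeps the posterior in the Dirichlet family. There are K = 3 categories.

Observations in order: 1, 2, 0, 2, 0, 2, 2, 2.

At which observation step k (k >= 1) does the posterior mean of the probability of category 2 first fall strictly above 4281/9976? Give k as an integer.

obs 1: x=1 → posterior Dirichlet(2, 7/3, 12/5)
obs 2: x=2 → posterior Dirichlet(2, 7/3, 17/5)
obs 3: x=0 → posterior Dirichlet(3, 7/3, 17/5)
obs 4: x=2 → posterior Dirichlet(3, 7/3, 22/5)
obs 5: x=0 → posterior Dirichlet(4, 7/3, 22/5)
obs 6: x=2 → posterior Dirichlet(4, 7/3, 27/5)
obs 7: x=2 → posterior Dirichlet(4, 7/3, 32/5)
obs 8: x=2 → posterior Dirichlet(4, 7/3, 37/5)

k = 2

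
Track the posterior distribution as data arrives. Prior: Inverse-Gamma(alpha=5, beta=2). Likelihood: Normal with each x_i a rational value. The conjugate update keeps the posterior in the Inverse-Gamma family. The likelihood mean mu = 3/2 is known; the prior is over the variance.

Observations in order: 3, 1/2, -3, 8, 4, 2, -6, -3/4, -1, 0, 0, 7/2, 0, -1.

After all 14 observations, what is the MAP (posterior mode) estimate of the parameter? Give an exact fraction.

obs 1: x=3 → posterior Inverse-Gamma(11/2, 25/8)
obs 2: x=1/2 → posterior Inverse-Gamma(6, 29/8)
obs 3: x=-3 → posterior Inverse-Gamma(13/2, 55/4)
obs 4: x=8 → posterior Inverse-Gamma(7, 279/8)
obs 5: x=4 → posterior Inverse-Gamma(15/2, 38)
obs 6: x=2 → posterior Inverse-Gamma(8, 305/8)
obs 7: x=-6 → posterior Inverse-Gamma(17/2, 265/4)
obs 8: x=-3/4 → posterior Inverse-Gamma(9, 2201/32)
obs 9: x=-1 → posterior Inverse-Gamma(19/2, 2301/32)
obs 10: x=0 → posterior Inverse-Gamma(10, 2337/32)
obs 11: x=0 → posterior Inverse-Gamma(21/2, 2373/32)
obs 12: x=7/2 → posterior Inverse-Gamma(11, 2437/32)
obs 13: x=0 → posterior Inverse-Gamma(23/2, 2473/32)
obs 14: x=-1 → posterior Inverse-Gamma(12, 2573/32)

2573/416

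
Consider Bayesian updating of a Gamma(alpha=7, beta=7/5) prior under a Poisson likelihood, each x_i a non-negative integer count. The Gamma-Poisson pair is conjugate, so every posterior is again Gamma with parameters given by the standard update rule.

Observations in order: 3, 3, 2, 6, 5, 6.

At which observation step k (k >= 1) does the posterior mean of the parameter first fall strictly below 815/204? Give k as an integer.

obs 1: x=3 → posterior Gamma(10, 12/5)
obs 2: x=3 → posterior Gamma(13, 17/5)
obs 3: x=2 → posterior Gamma(15, 22/5)
obs 4: x=6 → posterior Gamma(21, 27/5)
obs 5: x=5 → posterior Gamma(26, 32/5)
obs 6: x=6 → posterior Gamma(32, 37/5)

k = 2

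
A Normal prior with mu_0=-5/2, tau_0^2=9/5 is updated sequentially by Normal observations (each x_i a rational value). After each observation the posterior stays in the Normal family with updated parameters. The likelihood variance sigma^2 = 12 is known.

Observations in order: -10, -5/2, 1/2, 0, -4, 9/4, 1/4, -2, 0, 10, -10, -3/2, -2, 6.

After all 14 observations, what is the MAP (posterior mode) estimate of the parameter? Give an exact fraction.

-89/62

obs 1: x=-10 → posterior Normal(-80/23, 36/23)
obs 2: x=-5/2 → posterior Normal(-175/52, 18/13)
obs 3: x=1/2 → posterior Normal(-86/29, 36/29)
obs 4: x=0 → posterior Normal(-43/16, 9/8)
obs 5: x=-4 → posterior Normal(-14/5, 36/35)
obs 6: x=9/4 → posterior Normal(-365/152, 18/19)
obs 7: x=1/4 → posterior Normal(-181/82, 36/41)
obs 8: x=-2 → posterior Normal(-193/88, 9/11)
obs 9: x=0 → posterior Normal(-193/94, 36/47)
obs 10: x=10 → posterior Normal(-133/100, 18/25)
obs 11: x=-10 → posterior Normal(-193/106, 36/53)
obs 12: x=-3/2 → posterior Normal(-101/56, 9/14)
obs 13: x=-2 → posterior Normal(-107/59, 36/59)
obs 14: x=6 → posterior Normal(-89/62, 18/31)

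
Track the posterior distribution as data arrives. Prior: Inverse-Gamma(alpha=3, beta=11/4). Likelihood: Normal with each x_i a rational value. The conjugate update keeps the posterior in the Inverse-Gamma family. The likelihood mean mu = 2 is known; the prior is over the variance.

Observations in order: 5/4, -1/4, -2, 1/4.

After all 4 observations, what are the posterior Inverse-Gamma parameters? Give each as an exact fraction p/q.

alpha=5, beta=483/32

obs 1: x=5/4 → posterior Inverse-Gamma(7/2, 97/32)
obs 2: x=-1/4 → posterior Inverse-Gamma(4, 89/16)
obs 3: x=-2 → posterior Inverse-Gamma(9/2, 217/16)
obs 4: x=1/4 → posterior Inverse-Gamma(5, 483/32)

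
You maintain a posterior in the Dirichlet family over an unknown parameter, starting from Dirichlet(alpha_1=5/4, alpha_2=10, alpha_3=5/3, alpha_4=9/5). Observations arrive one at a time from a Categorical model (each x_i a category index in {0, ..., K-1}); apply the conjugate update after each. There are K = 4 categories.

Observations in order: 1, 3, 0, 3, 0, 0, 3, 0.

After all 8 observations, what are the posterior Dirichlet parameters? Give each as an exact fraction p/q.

obs 1: x=1 → posterior Dirichlet(5/4, 11, 5/3, 9/5)
obs 2: x=3 → posterior Dirichlet(5/4, 11, 5/3, 14/5)
obs 3: x=0 → posterior Dirichlet(9/4, 11, 5/3, 14/5)
obs 4: x=3 → posterior Dirichlet(9/4, 11, 5/3, 19/5)
obs 5: x=0 → posterior Dirichlet(13/4, 11, 5/3, 19/5)
obs 6: x=0 → posterior Dirichlet(17/4, 11, 5/3, 19/5)
obs 7: x=3 → posterior Dirichlet(17/4, 11, 5/3, 24/5)
obs 8: x=0 → posterior Dirichlet(21/4, 11, 5/3, 24/5)

alpha_1=21/4, alpha_2=11, alpha_3=5/3, alpha_4=24/5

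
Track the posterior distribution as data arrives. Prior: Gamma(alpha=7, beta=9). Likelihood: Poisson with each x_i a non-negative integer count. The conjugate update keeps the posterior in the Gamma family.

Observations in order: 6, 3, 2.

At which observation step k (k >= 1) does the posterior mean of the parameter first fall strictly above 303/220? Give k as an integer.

k = 2

obs 1: x=6 → posterior Gamma(13, 10)
obs 2: x=3 → posterior Gamma(16, 11)
obs 3: x=2 → posterior Gamma(18, 12)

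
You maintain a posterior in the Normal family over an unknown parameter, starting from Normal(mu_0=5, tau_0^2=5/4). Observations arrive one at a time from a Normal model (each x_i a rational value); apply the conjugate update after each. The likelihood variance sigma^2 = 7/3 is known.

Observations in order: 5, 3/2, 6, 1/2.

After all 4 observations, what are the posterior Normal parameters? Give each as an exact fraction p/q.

mu_0=335/88, tau_0^2=35/88

obs 1: x=5 → posterior Normal(5, 35/43)
obs 2: x=3/2 → posterior Normal(475/116, 35/58)
obs 3: x=6 → posterior Normal(655/146, 35/73)
obs 4: x=1/2 → posterior Normal(335/88, 35/88)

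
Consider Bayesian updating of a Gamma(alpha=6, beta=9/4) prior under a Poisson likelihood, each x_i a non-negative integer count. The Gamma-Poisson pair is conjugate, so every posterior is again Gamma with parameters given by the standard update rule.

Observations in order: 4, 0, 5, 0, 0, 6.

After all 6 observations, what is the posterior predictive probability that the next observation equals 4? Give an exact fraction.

210572917486607352690780102296161141248/1603404513114153724313506335083015711557

obs 1: x=4 → posterior Gamma(10, 13/4)
obs 2: x=0 → posterior Gamma(10, 17/4)
obs 3: x=5 → posterior Gamma(15, 21/4)
obs 4: x=0 → posterior Gamma(15, 25/4)
obs 5: x=0 → posterior Gamma(15, 29/4)
obs 6: x=6 → posterior Gamma(21, 33/4)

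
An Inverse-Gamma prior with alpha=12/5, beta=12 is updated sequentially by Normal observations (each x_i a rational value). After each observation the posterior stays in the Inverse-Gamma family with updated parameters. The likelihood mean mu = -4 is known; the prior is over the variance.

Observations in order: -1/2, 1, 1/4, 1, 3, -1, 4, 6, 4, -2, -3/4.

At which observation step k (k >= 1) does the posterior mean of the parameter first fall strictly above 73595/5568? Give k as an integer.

obs 1: x=-1/2 → posterior Inverse-Gamma(29/10, 145/8)
obs 2: x=1 → posterior Inverse-Gamma(17/5, 245/8)
obs 3: x=1/4 → posterior Inverse-Gamma(39/10, 1269/32)
obs 4: x=1 → posterior Inverse-Gamma(22/5, 1669/32)
obs 5: x=3 → posterior Inverse-Gamma(49/10, 2453/32)
obs 6: x=-1 → posterior Inverse-Gamma(27/5, 2597/32)
obs 7: x=4 → posterior Inverse-Gamma(59/10, 3621/32)
obs 8: x=6 → posterior Inverse-Gamma(32/5, 5221/32)
obs 9: x=4 → posterior Inverse-Gamma(69/10, 6245/32)
obs 10: x=-2 → posterior Inverse-Gamma(37/5, 6309/32)
obs 11: x=-3/4 → posterior Inverse-Gamma(79/10, 3239/16)

k = 3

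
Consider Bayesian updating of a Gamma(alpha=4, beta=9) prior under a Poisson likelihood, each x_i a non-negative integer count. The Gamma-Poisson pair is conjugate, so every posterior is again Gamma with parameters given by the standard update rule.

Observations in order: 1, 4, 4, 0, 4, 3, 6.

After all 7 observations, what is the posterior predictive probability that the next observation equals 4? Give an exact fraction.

obs 1: x=1 → posterior Gamma(5, 10)
obs 2: x=4 → posterior Gamma(9, 11)
obs 3: x=4 → posterior Gamma(13, 12)
obs 4: x=0 → posterior Gamma(13, 13)
obs 5: x=4 → posterior Gamma(17, 14)
obs 6: x=3 → posterior Gamma(20, 15)
obs 7: x=6 → posterior Gamma(26, 16)

481727510496330824239171165294166016/8193465725814765556554001028792218849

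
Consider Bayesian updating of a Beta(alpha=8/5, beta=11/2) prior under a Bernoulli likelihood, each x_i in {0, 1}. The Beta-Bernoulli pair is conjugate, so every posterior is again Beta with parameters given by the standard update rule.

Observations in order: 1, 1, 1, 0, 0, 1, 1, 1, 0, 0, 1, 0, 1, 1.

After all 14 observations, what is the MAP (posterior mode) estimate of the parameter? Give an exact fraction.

obs 1: x=1 → posterior Beta(13/5, 11/2)
obs 2: x=1 → posterior Beta(18/5, 11/2)
obs 3: x=1 → posterior Beta(23/5, 11/2)
obs 4: x=0 → posterior Beta(23/5, 13/2)
obs 5: x=0 → posterior Beta(23/5, 15/2)
obs 6: x=1 → posterior Beta(28/5, 15/2)
obs 7: x=1 → posterior Beta(33/5, 15/2)
obs 8: x=1 → posterior Beta(38/5, 15/2)
obs 9: x=0 → posterior Beta(38/5, 17/2)
obs 10: x=0 → posterior Beta(38/5, 19/2)
obs 11: x=1 → posterior Beta(43/5, 19/2)
obs 12: x=0 → posterior Beta(43/5, 21/2)
obs 13: x=1 → posterior Beta(48/5, 21/2)
obs 14: x=1 → posterior Beta(53/5, 21/2)

96/191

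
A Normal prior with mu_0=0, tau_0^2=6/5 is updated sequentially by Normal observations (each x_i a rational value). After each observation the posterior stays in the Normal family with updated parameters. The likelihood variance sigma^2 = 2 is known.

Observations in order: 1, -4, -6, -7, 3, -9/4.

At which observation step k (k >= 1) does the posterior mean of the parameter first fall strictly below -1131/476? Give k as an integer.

obs 1: x=1 → posterior Normal(3/8, 3/4)
obs 2: x=-4 → posterior Normal(-9/11, 6/11)
obs 3: x=-6 → posterior Normal(-27/14, 3/7)
obs 4: x=-7 → posterior Normal(-48/17, 6/17)
obs 5: x=3 → posterior Normal(-39/20, 3/10)
obs 6: x=-9/4 → posterior Normal(-183/92, 6/23)

k = 4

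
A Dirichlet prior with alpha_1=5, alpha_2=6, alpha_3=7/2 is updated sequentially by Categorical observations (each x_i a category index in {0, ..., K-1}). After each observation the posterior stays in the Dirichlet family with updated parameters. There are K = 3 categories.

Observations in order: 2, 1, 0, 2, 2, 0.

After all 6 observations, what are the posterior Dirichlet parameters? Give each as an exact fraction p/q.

obs 1: x=2 → posterior Dirichlet(5, 6, 9/2)
obs 2: x=1 → posterior Dirichlet(5, 7, 9/2)
obs 3: x=0 → posterior Dirichlet(6, 7, 9/2)
obs 4: x=2 → posterior Dirichlet(6, 7, 11/2)
obs 5: x=2 → posterior Dirichlet(6, 7, 13/2)
obs 6: x=0 → posterior Dirichlet(7, 7, 13/2)

alpha_1=7, alpha_2=7, alpha_3=13/2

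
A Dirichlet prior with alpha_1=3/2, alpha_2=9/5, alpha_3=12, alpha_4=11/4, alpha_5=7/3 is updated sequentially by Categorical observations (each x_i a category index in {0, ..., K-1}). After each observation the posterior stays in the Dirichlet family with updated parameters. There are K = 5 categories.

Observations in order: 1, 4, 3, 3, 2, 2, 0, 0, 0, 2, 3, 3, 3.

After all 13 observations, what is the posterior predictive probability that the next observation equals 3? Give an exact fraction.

465/2003

obs 1: x=1 → posterior Dirichlet(3/2, 14/5, 12, 11/4, 7/3)
obs 2: x=4 → posterior Dirichlet(3/2, 14/5, 12, 11/4, 10/3)
obs 3: x=3 → posterior Dirichlet(3/2, 14/5, 12, 15/4, 10/3)
obs 4: x=3 → posterior Dirichlet(3/2, 14/5, 12, 19/4, 10/3)
obs 5: x=2 → posterior Dirichlet(3/2, 14/5, 13, 19/4, 10/3)
obs 6: x=2 → posterior Dirichlet(3/2, 14/5, 14, 19/4, 10/3)
obs 7: x=0 → posterior Dirichlet(5/2, 14/5, 14, 19/4, 10/3)
obs 8: x=0 → posterior Dirichlet(7/2, 14/5, 14, 19/4, 10/3)
obs 9: x=0 → posterior Dirichlet(9/2, 14/5, 14, 19/4, 10/3)
obs 10: x=2 → posterior Dirichlet(9/2, 14/5, 15, 19/4, 10/3)
obs 11: x=3 → posterior Dirichlet(9/2, 14/5, 15, 23/4, 10/3)
obs 12: x=3 → posterior Dirichlet(9/2, 14/5, 15, 27/4, 10/3)
obs 13: x=3 → posterior Dirichlet(9/2, 14/5, 15, 31/4, 10/3)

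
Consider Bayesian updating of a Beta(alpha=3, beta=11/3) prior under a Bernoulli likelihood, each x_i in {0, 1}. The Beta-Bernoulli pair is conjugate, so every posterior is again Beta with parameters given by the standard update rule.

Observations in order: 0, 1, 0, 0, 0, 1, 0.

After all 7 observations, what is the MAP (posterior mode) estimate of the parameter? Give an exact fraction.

12/35

obs 1: x=0 → posterior Beta(3, 14/3)
obs 2: x=1 → posterior Beta(4, 14/3)
obs 3: x=0 → posterior Beta(4, 17/3)
obs 4: x=0 → posterior Beta(4, 20/3)
obs 5: x=0 → posterior Beta(4, 23/3)
obs 6: x=1 → posterior Beta(5, 23/3)
obs 7: x=0 → posterior Beta(5, 26/3)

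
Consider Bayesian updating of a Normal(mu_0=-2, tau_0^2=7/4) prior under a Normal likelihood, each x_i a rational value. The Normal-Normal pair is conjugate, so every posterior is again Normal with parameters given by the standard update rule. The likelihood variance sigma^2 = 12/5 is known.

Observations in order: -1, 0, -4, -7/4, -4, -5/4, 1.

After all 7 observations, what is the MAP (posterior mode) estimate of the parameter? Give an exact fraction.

-481/293

obs 1: x=-1 → posterior Normal(-131/83, 84/83)
obs 2: x=0 → posterior Normal(-131/118, 42/59)
obs 3: x=-4 → posterior Normal(-271/153, 28/51)
obs 4: x=-7/4 → posterior Normal(-1329/752, 21/47)
obs 5: x=-4 → posterior Normal(-1889/892, 84/223)
obs 6: x=-5/4 → posterior Normal(-2, 14/43)
obs 7: x=1 → posterior Normal(-481/293, 84/293)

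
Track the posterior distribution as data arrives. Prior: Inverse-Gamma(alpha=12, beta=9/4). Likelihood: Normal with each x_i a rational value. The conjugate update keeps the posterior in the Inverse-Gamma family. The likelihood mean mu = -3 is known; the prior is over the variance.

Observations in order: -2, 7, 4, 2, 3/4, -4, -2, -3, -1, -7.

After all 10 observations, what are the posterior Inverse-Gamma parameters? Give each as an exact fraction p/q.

obs 1: x=-2 → posterior Inverse-Gamma(25/2, 11/4)
obs 2: x=7 → posterior Inverse-Gamma(13, 211/4)
obs 3: x=4 → posterior Inverse-Gamma(27/2, 309/4)
obs 4: x=2 → posterior Inverse-Gamma(14, 359/4)
obs 5: x=3/4 → posterior Inverse-Gamma(29/2, 3097/32)
obs 6: x=-4 → posterior Inverse-Gamma(15, 3113/32)
obs 7: x=-2 → posterior Inverse-Gamma(31/2, 3129/32)
obs 8: x=-3 → posterior Inverse-Gamma(16, 3129/32)
obs 9: x=-1 → posterior Inverse-Gamma(33/2, 3193/32)
obs 10: x=-7 → posterior Inverse-Gamma(17, 3449/32)

alpha=17, beta=3449/32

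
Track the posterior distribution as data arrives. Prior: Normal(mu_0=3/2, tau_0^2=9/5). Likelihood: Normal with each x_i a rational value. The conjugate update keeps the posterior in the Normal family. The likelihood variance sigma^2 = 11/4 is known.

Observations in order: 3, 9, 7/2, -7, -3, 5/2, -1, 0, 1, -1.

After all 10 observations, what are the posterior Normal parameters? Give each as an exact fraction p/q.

obs 1: x=3 → posterior Normal(381/182, 99/91)
obs 2: x=9 → posterior Normal(1029/254, 99/127)
obs 3: x=7/2 → posterior Normal(1281/326, 99/163)
obs 4: x=-7 → posterior Normal(777/398, 99/199)
obs 5: x=-3 → posterior Normal(561/470, 99/235)
obs 6: x=5/2 → posterior Normal(741/542, 99/271)
obs 7: x=-1 → posterior Normal(669/614, 99/307)
obs 8: x=0 → posterior Normal(669/686, 99/343)
obs 9: x=1 → posterior Normal(741/758, 99/379)
obs 10: x=-1 → posterior Normal(669/830, 99/415)

mu_0=669/830, tau_0^2=99/415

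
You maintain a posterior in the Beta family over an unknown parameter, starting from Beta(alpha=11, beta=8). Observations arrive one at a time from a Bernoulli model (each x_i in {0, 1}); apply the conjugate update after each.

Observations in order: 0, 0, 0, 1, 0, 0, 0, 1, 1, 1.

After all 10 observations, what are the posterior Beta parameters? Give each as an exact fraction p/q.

obs 1: x=0 → posterior Beta(11, 9)
obs 2: x=0 → posterior Beta(11, 10)
obs 3: x=0 → posterior Beta(11, 11)
obs 4: x=1 → posterior Beta(12, 11)
obs 5: x=0 → posterior Beta(12, 12)
obs 6: x=0 → posterior Beta(12, 13)
obs 7: x=0 → posterior Beta(12, 14)
obs 8: x=1 → posterior Beta(13, 14)
obs 9: x=1 → posterior Beta(14, 14)
obs 10: x=1 → posterior Beta(15, 14)

alpha=15, beta=14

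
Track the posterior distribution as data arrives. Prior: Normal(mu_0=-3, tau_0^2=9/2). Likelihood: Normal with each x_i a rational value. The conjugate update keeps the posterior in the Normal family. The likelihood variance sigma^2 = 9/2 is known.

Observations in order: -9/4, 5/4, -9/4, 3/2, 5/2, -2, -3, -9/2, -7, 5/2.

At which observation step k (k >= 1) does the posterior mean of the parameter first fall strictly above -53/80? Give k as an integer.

obs 1: x=-9/4 → posterior Normal(-21/8, 9/4)
obs 2: x=5/4 → posterior Normal(-4/3, 3/2)
obs 3: x=-9/4 → posterior Normal(-25/16, 9/8)
obs 4: x=3/2 → posterior Normal(-19/20, 9/10)
obs 5: x=5/2 → posterior Normal(-3/8, 3/4)
obs 6: x=-2 → posterior Normal(-17/28, 9/14)
obs 7: x=-3 → posterior Normal(-29/32, 9/16)
obs 8: x=-9/2 → posterior Normal(-47/36, 1/2)
obs 9: x=-7 → posterior Normal(-15/8, 9/20)
obs 10: x=5/2 → posterior Normal(-65/44, 9/22)

k = 5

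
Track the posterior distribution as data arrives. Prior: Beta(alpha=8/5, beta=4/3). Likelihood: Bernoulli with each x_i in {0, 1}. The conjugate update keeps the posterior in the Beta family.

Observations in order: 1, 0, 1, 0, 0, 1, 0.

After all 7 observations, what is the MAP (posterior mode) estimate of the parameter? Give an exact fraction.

54/119

obs 1: x=1 → posterior Beta(13/5, 4/3)
obs 2: x=0 → posterior Beta(13/5, 7/3)
obs 3: x=1 → posterior Beta(18/5, 7/3)
obs 4: x=0 → posterior Beta(18/5, 10/3)
obs 5: x=0 → posterior Beta(18/5, 13/3)
obs 6: x=1 → posterior Beta(23/5, 13/3)
obs 7: x=0 → posterior Beta(23/5, 16/3)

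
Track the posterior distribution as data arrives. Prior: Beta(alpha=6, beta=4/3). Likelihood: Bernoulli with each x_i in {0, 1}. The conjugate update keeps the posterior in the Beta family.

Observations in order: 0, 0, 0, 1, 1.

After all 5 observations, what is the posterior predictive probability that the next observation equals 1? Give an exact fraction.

obs 1: x=0 → posterior Beta(6, 7/3)
obs 2: x=0 → posterior Beta(6, 10/3)
obs 3: x=0 → posterior Beta(6, 13/3)
obs 4: x=1 → posterior Beta(7, 13/3)
obs 5: x=1 → posterior Beta(8, 13/3)

24/37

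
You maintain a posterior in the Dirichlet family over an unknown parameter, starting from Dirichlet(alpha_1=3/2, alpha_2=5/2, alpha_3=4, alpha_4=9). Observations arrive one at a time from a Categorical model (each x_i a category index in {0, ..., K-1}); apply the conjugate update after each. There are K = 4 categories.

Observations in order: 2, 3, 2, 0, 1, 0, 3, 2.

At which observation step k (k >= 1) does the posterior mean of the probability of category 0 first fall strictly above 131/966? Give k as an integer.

obs 1: x=2 → posterior Dirichlet(3/2, 5/2, 5, 9)
obs 2: x=3 → posterior Dirichlet(3/2, 5/2, 5, 10)
obs 3: x=2 → posterior Dirichlet(3/2, 5/2, 6, 10)
obs 4: x=0 → posterior Dirichlet(5/2, 5/2, 6, 10)
obs 5: x=1 → posterior Dirichlet(5/2, 7/2, 6, 10)
obs 6: x=0 → posterior Dirichlet(7/2, 7/2, 6, 10)
obs 7: x=3 → posterior Dirichlet(7/2, 7/2, 6, 11)
obs 8: x=2 → posterior Dirichlet(7/2, 7/2, 7, 11)

k = 6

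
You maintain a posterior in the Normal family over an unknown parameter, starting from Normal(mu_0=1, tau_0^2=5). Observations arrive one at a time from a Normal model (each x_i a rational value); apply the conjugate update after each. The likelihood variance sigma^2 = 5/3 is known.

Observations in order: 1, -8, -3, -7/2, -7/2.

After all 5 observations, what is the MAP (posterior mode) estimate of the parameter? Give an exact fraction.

-25/8

obs 1: x=1 → posterior Normal(1, 5/4)
obs 2: x=-8 → posterior Normal(-20/7, 5/7)
obs 3: x=-3 → posterior Normal(-29/10, 1/2)
obs 4: x=-7/2 → posterior Normal(-79/26, 5/13)
obs 5: x=-7/2 → posterior Normal(-25/8, 5/16)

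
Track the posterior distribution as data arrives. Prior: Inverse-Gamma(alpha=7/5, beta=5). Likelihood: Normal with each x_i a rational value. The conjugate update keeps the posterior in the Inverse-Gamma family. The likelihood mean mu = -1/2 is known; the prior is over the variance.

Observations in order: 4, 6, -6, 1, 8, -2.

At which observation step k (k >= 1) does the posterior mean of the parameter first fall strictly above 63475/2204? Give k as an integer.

obs 1: x=4 → posterior Inverse-Gamma(19/10, 121/8)
obs 2: x=6 → posterior Inverse-Gamma(12/5, 145/4)
obs 3: x=-6 → posterior Inverse-Gamma(29/10, 411/8)
obs 4: x=1 → posterior Inverse-Gamma(17/5, 105/2)
obs 5: x=8 → posterior Inverse-Gamma(39/10, 709/8)
obs 6: x=-2 → posterior Inverse-Gamma(22/5, 359/4)

k = 5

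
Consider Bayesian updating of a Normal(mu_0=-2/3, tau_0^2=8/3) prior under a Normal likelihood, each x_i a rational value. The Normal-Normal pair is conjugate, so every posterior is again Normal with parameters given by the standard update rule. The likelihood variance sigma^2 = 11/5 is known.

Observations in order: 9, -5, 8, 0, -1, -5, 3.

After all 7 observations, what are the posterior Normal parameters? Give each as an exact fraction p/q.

mu_0=338/313, tau_0^2=88/313

obs 1: x=9 → posterior Normal(338/73, 88/73)
obs 2: x=-5 → posterior Normal(138/113, 88/113)
obs 3: x=8 → posterior Normal(458/153, 88/153)
obs 4: x=0 → posterior Normal(458/193, 88/193)
obs 5: x=-1 → posterior Normal(418/233, 88/233)
obs 6: x=-5 → posterior Normal(218/273, 88/273)
obs 7: x=3 → posterior Normal(338/313, 88/313)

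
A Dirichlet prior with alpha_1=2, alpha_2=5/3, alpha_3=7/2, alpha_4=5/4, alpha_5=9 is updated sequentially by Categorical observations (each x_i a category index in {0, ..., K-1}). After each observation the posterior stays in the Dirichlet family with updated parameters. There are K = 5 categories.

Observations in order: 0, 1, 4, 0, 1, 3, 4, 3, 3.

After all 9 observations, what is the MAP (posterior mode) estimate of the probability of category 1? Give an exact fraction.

32/257

obs 1: x=0 → posterior Dirichlet(3, 5/3, 7/2, 5/4, 9)
obs 2: x=1 → posterior Dirichlet(3, 8/3, 7/2, 5/4, 9)
obs 3: x=4 → posterior Dirichlet(3, 8/3, 7/2, 5/4, 10)
obs 4: x=0 → posterior Dirichlet(4, 8/3, 7/2, 5/4, 10)
obs 5: x=1 → posterior Dirichlet(4, 11/3, 7/2, 5/4, 10)
obs 6: x=3 → posterior Dirichlet(4, 11/3, 7/2, 9/4, 10)
obs 7: x=4 → posterior Dirichlet(4, 11/3, 7/2, 9/4, 11)
obs 8: x=3 → posterior Dirichlet(4, 11/3, 7/2, 13/4, 11)
obs 9: x=3 → posterior Dirichlet(4, 11/3, 7/2, 17/4, 11)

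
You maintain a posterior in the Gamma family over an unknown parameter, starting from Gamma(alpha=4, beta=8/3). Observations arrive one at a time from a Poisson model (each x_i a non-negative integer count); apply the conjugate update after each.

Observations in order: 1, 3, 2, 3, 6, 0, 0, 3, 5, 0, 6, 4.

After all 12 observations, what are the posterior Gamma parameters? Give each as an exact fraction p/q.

alpha=37, beta=44/3

obs 1: x=1 → posterior Gamma(5, 11/3)
obs 2: x=3 → posterior Gamma(8, 14/3)
obs 3: x=2 → posterior Gamma(10, 17/3)
obs 4: x=3 → posterior Gamma(13, 20/3)
obs 5: x=6 → posterior Gamma(19, 23/3)
obs 6: x=0 → posterior Gamma(19, 26/3)
obs 7: x=0 → posterior Gamma(19, 29/3)
obs 8: x=3 → posterior Gamma(22, 32/3)
obs 9: x=5 → posterior Gamma(27, 35/3)
obs 10: x=0 → posterior Gamma(27, 38/3)
obs 11: x=6 → posterior Gamma(33, 41/3)
obs 12: x=4 → posterior Gamma(37, 44/3)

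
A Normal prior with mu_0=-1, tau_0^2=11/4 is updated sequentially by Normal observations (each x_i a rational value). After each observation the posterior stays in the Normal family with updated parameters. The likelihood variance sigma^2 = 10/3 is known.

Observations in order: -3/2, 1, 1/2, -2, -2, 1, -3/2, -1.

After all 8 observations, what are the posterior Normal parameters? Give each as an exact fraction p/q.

mu_0=-443/608, tau_0^2=55/152

obs 1: x=-3/2 → posterior Normal(-179/146, 110/73)
obs 2: x=1 → posterior Normal(-113/212, 55/53)
obs 3: x=1/2 → posterior Normal(-40/139, 110/139)
obs 4: x=-2 → posterior Normal(-53/86, 55/86)
obs 5: x=-2 → posterior Normal(-172/205, 22/41)
obs 6: x=1 → posterior Normal(-139/238, 55/119)
obs 7: x=-3/2 → posterior Normal(-377/542, 110/271)
obs 8: x=-1 → posterior Normal(-443/608, 55/152)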